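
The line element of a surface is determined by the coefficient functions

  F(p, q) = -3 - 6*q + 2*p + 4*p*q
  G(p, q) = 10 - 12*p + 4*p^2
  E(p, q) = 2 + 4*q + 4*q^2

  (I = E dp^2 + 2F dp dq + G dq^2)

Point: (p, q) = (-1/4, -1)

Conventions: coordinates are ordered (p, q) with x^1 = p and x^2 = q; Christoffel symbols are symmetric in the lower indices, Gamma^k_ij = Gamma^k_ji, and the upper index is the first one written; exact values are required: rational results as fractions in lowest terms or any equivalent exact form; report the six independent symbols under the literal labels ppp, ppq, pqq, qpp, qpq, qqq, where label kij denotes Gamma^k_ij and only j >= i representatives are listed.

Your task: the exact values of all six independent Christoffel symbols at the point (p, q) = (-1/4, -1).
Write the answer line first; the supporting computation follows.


Answer: Gamma_ppp = 0, Gamma_ppq = -8/57, Gamma_pqq = 0, Gamma_qpp = 0, Gamma_qpq = -28/57, Gamma_qqq = 0

E = 2, F = 7/2, G = 53/4 at the point
E_p = 0, E_q = -4, F_p = -2, F_q = -7, G_p = -14, G_q = 0
EG - F^2 = 57/4;  g^inv = (4/57) * [[53/4, -7/2], [-7/2, 2]]
first-kind symbols [ij,l] = (1/2)(d_i g_jl + d_j g_il - d_l g_ij): [pp,p] = E_p/2 = 0, [pp,q] = F_p - E_q/2 = 0, [pq,p] = E_q/2 = -2, [pq,q] = G_p/2 = -7, [qq,p] = F_q - G_p/2 = 0, [qq,q] = G_q/2 = 0
Gamma^p_ij = (G*[ij,p] - F*[ij,q])/(EG - F^2), Gamma^q_ij = (E*[ij,q] - F*[ij,p])/(EG - F^2)


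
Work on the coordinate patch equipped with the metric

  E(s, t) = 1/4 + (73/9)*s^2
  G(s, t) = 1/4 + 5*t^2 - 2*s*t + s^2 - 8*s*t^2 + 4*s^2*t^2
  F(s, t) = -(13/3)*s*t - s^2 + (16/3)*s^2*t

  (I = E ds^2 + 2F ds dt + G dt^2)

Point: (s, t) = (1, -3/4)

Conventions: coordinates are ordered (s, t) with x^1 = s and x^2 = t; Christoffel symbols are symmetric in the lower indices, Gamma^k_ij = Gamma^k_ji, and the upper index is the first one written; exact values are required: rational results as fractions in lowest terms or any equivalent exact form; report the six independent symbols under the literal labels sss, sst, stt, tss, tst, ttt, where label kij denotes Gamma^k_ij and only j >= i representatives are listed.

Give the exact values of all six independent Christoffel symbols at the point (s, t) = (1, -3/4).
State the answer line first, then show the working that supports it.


Answer: Gamma_sss = 8672/14189, Gamma_sst = 252/2027, Gamma_stt = -3195/14189, Gamma_tss = -3476/2027, Gamma_tst = 1204/2027, Gamma_ttt = -1312/2027

E = 301/36, F = -7/4, G = 53/16 at the point
E_s = 146/9, E_t = 0, F_s = -27/4, F_t = 1, G_s = 7/2, G_t = -7/2
EG - F^2 = 14189/576;  g^inv = (576/14189) * [[53/16, 7/4], [7/4, 301/36]]
first-kind symbols [ij,l] = (1/2)(d_i g_jl + d_j g_il - d_l g_ij): [ss,s] = E_s/2 = 73/9, [ss,t] = F_s - E_t/2 = -27/4, [st,s] = E_t/2 = 0, [st,t] = G_s/2 = 7/4, [tt,s] = F_t - G_s/2 = -3/4, [tt,t] = G_t/2 = -7/4
Gamma^s_ij = (G*[ij,s] - F*[ij,t])/(EG - F^2), Gamma^t_ij = (E*[ij,t] - F*[ij,s])/(EG - F^2)


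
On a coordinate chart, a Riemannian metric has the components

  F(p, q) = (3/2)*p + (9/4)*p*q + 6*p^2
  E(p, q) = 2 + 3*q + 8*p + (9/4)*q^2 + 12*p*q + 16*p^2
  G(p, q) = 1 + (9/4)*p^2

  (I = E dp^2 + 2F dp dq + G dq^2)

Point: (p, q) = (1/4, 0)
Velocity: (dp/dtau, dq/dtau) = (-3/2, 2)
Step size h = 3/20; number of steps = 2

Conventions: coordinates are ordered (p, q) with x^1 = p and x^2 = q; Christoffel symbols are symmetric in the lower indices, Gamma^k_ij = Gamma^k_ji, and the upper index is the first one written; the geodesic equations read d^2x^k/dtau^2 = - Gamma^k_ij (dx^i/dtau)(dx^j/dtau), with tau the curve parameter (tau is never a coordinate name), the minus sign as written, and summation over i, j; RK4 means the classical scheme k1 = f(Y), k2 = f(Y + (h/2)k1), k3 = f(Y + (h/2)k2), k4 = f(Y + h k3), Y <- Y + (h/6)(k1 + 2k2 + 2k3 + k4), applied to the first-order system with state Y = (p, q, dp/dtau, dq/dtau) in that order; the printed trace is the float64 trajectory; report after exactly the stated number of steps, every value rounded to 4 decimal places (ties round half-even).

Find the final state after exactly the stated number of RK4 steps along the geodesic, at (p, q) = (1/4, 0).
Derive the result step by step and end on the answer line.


f(Y) = (dp/dtau, dq/dtau, -Gamma^p_ij Y'^i Y'^j, -Gamma^q_ij Y'^i Y'^j) with the Gammas evaluated at the stage position; h = 0.150000; intermediate values shown to 6 dp
step 0: p = 0.2500, q = 0.0000, dp/dtau = -1.5000, dq/dtau = 2.0000
step 1:
  k1: at (p, q) = (0.250000, 0.000000), (dp/dtau, dq/dtau) = (-1.500000, 2.000000); Gamma_ppp = 1.556231, Gamma_ppq = 0.583587, Gamma_pqq = 0.000000, Gamma_qpp = 0.291793, Gamma_qpq = 0.109422, Gamma_qqq = 0.000000; k1 = (-1.500000, 2.000000, 0.000000, 0.000000)
  k2: at (p, q) = (0.137500, 0.150000), (dp/dtau, dq/dtau) = (-1.500000, 2.000000); Gamma_ppp = 1.693232, Gamma_ppq = 0.634962, Gamma_pqq = 0.000000, Gamma_qpp = 0.196749, Gamma_qpq = 0.073781, Gamma_qqq = 0.000000; k2 = (-1.500000, 2.000000, 0.000000, 0.000000)
  k3: at (p, q) = (0.137500, 0.150000), (dp/dtau, dq/dtau) = (-1.500000, 2.000000); Gamma_ppp = 1.693232, Gamma_ppq = 0.634962, Gamma_pqq = 0.000000, Gamma_qpp = 0.196749, Gamma_qpq = 0.073781, Gamma_qqq = 0.000000; k3 = (-1.500000, 2.000000, 0.000000, 0.000000)
  k4: at (p, q) = (0.025000, 0.300000), (dp/dtau, dq/dtau) = (-1.500000, 2.000000); Gamma_ppp = 1.821437, Gamma_ppq = 0.683039, Gamma_pqq = 0.000000, Gamma_qpp = 0.044067, Gamma_qpq = 0.016525, Gamma_qqq = 0.000000; k4 = (-1.500000, 2.000000, 0.000000, 0.000000)
  Y <- Y + (h/6)(k1 + 2k2 + 2k3 + k4): p = 0.0250, q = 0.3000, dp/dtau = -1.5000, dq/dtau = 2.0000
step 2:
  k1: at (p, q) = (0.025000, 0.300000), (dp/dtau, dq/dtau) = (-1.500000, 2.000000); Gamma_ppp = 1.821437, Gamma_ppq = 0.683039, Gamma_pqq = 0.000000, Gamma_qpp = 0.044067, Gamma_qpq = 0.016525, Gamma_qqq = 0.000000; k1 = (-1.500000, 2.000000, 0.000000, 0.000000)
  k2: at (p, q) = (-0.087500, 0.450000), (dp/dtau, dq/dtau) = (-1.500000, 2.000000); Gamma_ppp = 1.911390, Gamma_ppq = 0.716771, Gamma_pqq = 0.000000, Gamma_qpp = -0.189336, Gamma_qpq = -0.071001, Gamma_qqq = 0.000000; k2 = (-1.500000, 2.000000, 0.000000, 0.000000)
  k3: at (p, q) = (-0.087500, 0.450000), (dp/dtau, dq/dtau) = (-1.500000, 2.000000); Gamma_ppp = 1.911390, Gamma_ppq = 0.716771, Gamma_pqq = 0.000000, Gamma_qpp = -0.189336, Gamma_qpq = -0.071001, Gamma_qqq = 0.000000; k3 = (-1.500000, 2.000000, 0.000000, 0.000000)
  k4: at (p, q) = (-0.200000, 0.600000), (dp/dtau, dq/dtau) = (-1.500000, 2.000000); Gamma_ppp = 1.913043, Gamma_ppq = 0.717391, Gamma_pqq = 0.000000, Gamma_qpp = -0.521739, Gamma_qpq = -0.195652, Gamma_qqq = 0.000000; k4 = (-1.500000, 2.000000, 0.000000, 0.000000)
  Y <- Y + (h/6)(k1 + 2k2 + 2k3 + k4): p = -0.2000, q = 0.6000, dp/dtau = -1.5000, dq/dtau = 2.0000

Answer: p = -0.2000, q = 0.6000, dp/dtau = -1.5000, dq/dtau = 2.0000


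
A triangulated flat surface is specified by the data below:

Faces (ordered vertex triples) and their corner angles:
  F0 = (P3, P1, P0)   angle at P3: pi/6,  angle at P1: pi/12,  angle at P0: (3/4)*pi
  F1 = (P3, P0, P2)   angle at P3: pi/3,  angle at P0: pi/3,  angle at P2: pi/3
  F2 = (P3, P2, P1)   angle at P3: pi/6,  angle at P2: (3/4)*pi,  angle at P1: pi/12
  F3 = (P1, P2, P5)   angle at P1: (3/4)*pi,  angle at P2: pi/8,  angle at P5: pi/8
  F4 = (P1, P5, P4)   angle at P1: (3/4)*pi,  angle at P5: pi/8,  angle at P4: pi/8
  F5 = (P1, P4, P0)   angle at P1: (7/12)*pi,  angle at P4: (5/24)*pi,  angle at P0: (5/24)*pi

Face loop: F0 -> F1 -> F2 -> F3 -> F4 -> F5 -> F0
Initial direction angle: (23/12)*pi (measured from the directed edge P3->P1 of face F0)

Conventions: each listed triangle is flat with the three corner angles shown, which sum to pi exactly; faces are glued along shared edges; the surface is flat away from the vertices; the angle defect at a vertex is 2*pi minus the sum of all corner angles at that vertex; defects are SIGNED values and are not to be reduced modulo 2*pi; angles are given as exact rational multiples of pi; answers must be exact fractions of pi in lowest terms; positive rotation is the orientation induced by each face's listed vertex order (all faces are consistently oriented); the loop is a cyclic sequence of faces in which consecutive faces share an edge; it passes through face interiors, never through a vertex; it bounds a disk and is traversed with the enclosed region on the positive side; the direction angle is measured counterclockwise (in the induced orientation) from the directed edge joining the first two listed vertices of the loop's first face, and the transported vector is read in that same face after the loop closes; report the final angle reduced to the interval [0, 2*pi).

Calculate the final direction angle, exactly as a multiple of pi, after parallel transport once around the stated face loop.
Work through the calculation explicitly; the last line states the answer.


enclosed vertex P1: corner angles sum to (9/4)*pi, defect = 2*pi - (9/4)*pi = -pi/4
enclosed vertex P3: corner angles sum to (2/3)*pi, defect = 2*pi - (2/3)*pi = (4/3)*pi
summing the enclosed defects onto the initial angle, mod 2*pi in the induced orientation:
final angle = (23/12)*pi + (13/12)*pi = pi (mod 2*pi)

Answer: final direction angle = pi


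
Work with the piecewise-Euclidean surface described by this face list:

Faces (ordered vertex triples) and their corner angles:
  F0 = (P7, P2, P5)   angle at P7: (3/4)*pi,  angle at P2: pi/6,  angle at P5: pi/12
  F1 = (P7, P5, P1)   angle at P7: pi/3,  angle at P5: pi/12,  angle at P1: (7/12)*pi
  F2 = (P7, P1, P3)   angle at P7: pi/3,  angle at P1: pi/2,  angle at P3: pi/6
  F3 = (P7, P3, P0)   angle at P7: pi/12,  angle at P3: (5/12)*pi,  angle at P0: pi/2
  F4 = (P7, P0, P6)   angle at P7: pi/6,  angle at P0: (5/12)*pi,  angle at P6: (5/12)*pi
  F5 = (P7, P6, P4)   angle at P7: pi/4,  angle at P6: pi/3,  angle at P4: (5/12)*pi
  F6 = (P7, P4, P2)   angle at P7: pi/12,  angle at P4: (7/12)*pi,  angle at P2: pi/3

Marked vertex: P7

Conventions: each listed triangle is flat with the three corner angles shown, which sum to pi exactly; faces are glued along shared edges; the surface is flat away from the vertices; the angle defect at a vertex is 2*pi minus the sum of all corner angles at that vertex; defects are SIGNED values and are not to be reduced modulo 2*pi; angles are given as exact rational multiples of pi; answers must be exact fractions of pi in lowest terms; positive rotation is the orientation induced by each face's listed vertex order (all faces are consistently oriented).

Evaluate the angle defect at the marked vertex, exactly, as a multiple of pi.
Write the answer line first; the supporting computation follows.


Answer: defect(P7) = 0

Sum of corner angles at P7: 2*pi
defect = 2*pi - 2*pi


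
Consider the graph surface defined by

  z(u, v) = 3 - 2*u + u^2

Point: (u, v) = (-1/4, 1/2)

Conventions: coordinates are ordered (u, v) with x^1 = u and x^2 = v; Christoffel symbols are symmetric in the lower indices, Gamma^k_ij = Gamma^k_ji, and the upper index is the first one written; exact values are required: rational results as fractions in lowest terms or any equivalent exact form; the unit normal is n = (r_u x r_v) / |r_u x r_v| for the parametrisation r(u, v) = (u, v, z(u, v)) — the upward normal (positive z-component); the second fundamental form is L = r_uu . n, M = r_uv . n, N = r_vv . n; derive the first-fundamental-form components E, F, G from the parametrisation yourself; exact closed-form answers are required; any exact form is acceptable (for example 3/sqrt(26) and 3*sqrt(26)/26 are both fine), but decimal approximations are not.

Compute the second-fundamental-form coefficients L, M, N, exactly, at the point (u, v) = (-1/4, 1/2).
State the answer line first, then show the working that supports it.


Answer: L = 4*sqrt(29)/29, M = 0, N = 0

z_u = -5/2, z_v = 0, z_uu = 2, z_uv = 0, z_vv = 0
E = 29/4, F = 0, G = 1; answer radicand W^2 = 29/4
unnormalised second-form numerators: l = 2, m = 0, n = 0; L = l/sqrt(29/4), and similarly M = m/sqrt(W^2), N = n/sqrt(W^2)


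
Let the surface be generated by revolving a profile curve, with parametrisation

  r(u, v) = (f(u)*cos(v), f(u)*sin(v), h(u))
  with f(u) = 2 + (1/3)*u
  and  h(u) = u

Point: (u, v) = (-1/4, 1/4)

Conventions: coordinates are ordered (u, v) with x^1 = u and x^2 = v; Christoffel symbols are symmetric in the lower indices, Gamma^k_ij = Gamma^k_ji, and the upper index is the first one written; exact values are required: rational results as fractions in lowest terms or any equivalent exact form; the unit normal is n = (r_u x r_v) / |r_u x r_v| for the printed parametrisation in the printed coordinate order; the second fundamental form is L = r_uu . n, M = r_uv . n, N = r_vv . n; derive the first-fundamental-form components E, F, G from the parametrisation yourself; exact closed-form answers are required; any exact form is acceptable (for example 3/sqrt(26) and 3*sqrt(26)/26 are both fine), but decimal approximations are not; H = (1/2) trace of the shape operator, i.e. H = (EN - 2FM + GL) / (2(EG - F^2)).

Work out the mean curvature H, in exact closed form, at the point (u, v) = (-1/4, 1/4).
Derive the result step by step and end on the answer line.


f = 23/12, f' = 1/3, f'' = 0, h' = 1, h'' = 0
E = 10/9, F = 0, G = 529/144; answer radicand W^2 = 10/9
unnormalised second-form numerators: l = 0, m = 0, n = 23/12; L = l/sqrt(10/9), and similarly M = m/sqrt(W^2), N = n/sqrt(W^2)
H = (E*n - 2*F*m + G*l) / (2*(EG - F^2)*sqrt(W^2)); E*n - 2*F*m + G*l = 115/54, EG - F^2 = 2645/648, so H = (6/23)/sqrt(10/9)

Answer: H = 9*sqrt(10)/115


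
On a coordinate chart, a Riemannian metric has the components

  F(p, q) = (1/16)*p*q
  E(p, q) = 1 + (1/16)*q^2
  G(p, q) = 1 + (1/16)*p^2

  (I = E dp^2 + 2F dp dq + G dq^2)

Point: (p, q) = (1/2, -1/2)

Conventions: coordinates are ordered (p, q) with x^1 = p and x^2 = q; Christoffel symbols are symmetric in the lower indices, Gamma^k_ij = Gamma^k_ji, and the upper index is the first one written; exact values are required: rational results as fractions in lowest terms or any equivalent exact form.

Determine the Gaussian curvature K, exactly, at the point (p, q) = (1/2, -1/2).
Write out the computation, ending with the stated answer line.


E = 65/64, F = -1/64, G = 65/64, EG - F^2 = 33/32 at the point
E_p = 0, E_q = -1/16, F_p = -1/32, F_q = 1/32, G_p = 1/16, G_q = 0
E_qq = 1/8, F_pq = 1/16, G_pp = 1/8
Brioschi: K = (det M1 - det M2) / (EG - F^2)^2 with the standard first/second-derivative matrices M1, M2.
M1 = [[-E_qq/2 + F_pq - G_pp/2, E_p/2, F_p - E_q/2], [F_q - G_p/2, E, F], [G_q/2, F, G]] = [[-1/16, 0, 0], [0, 65/64, -1/64], [0, -1/64, 65/64]]; det M1 = -33/512
M2 = [[0, E_q/2, G_p/2], [E_q/2, E, F], [G_p/2, F, G]] = [[0, -1/32, 1/32], [-1/32, 65/64, -1/64], [1/32, -1/64, 65/64]]; det M2 = -1/512
det M1 - det M2 = -1/16; K = -1/16 / (33/32)^2 = -64/1089

Answer: K = -64/1089


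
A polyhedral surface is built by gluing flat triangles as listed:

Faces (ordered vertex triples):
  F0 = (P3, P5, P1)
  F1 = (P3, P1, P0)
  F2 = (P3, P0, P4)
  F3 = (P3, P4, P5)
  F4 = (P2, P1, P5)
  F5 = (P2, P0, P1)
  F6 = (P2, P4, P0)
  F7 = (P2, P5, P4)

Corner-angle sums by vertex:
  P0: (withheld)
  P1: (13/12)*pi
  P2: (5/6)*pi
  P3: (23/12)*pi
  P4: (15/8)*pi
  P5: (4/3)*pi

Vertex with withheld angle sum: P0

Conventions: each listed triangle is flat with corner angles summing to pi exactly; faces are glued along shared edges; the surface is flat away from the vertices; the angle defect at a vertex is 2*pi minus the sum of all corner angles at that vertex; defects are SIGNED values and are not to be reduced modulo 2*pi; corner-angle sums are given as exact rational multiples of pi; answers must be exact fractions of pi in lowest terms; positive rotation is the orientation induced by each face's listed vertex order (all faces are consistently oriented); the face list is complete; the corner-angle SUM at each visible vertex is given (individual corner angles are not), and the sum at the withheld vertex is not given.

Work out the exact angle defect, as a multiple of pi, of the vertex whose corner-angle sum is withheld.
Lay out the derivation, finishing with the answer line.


V = 6, E = 12, F = 8; chi = V - E + F = 2
Gauss-Bonnet: total defect = 2*pi*chi = 4*pi; visible defects sum to (71/24)*pi

Answer: defect(P0) = (25/24)*pi


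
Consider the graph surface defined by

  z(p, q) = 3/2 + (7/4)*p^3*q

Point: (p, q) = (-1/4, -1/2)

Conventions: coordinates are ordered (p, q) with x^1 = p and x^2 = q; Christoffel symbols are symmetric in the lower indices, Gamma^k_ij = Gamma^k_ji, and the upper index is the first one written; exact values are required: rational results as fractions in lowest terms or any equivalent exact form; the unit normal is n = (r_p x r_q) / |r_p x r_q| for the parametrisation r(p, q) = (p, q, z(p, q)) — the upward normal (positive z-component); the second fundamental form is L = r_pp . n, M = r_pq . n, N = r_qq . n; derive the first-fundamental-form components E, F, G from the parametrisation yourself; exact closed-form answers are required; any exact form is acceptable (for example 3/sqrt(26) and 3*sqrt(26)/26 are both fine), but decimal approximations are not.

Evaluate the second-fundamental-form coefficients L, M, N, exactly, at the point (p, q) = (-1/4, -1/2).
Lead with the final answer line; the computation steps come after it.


Answer: L = 336*sqrt(67349)/67349, M = 84*sqrt(67349)/67349, N = 0

z_p = -21/128, z_q = -7/256, z_pp = 21/16, z_pq = 21/64, z_qq = 0
E = 16825/16384, F = 147/32768, G = 65585/65536; answer radicand W^2 = 67349/65536
unnormalised second-form numerators: l = 21/16, m = 21/64, n = 0; L = l/sqrt(67349/65536), and similarly M = m/sqrt(W^2), N = n/sqrt(W^2)


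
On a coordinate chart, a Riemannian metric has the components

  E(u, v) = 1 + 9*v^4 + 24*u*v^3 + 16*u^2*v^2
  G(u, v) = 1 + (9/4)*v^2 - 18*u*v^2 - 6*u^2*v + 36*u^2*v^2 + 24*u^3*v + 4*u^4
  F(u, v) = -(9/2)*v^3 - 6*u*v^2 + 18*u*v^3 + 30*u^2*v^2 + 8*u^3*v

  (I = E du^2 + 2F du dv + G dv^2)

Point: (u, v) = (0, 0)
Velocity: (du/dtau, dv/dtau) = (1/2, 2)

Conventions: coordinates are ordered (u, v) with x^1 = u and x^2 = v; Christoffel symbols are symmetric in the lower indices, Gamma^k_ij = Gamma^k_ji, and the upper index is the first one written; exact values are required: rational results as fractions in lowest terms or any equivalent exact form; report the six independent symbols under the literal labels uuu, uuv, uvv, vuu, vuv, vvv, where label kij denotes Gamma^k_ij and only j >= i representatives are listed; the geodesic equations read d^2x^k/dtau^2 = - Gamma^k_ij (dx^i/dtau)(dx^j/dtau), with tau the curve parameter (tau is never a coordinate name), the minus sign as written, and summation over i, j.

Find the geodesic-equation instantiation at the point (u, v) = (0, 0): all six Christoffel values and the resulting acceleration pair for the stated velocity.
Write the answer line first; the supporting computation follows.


Answer: Gamma_uuu = 0, Gamma_uuv = 0, Gamma_uvv = 0, Gamma_vuu = 0, Gamma_vuv = 0, Gamma_vvv = 0; accelerations (d^2u/dtau^2, d^2v/dtau^2) = (0, 0)

E = 1, F = 0, G = 1 at the point
E_u = 0, E_v = 0, F_u = 0, F_v = 0, G_u = 0, G_v = 0
EG - F^2 = 1;  g^inv = (1) * [[1, 0], [0, 1]]
first-kind symbols [ij,l] = (1/2)(d_i g_jl + d_j g_il - d_l g_ij): [uu,u] = E_u/2 = 0, [uu,v] = F_u - E_v/2 = 0, [uv,u] = E_v/2 = 0, [uv,v] = G_u/2 = 0, [vv,u] = F_v - G_u/2 = 0, [vv,v] = G_v/2 = 0
Gamma^u_ij = (G*[ij,u] - F*[ij,v])/(EG - F^2), Gamma^v_ij = (E*[ij,v] - F*[ij,u])/(EG - F^2)
Gamma_uuu = 0, Gamma_uuv = 0, Gamma_uvv = 0, Gamma_vuu = 0, Gamma_vuv = 0, Gamma_vvv = 0
d^2u/dtau^2 = -(Gamma_uuu*(1/2)^2 + 2*Gamma_uuv*(1/2)*(2) + Gamma_uvv*(2)^2) = 0
d^2v/dtau^2 = -(Gamma_vuu*(1/2)^2 + 2*Gamma_vuv*(1/2)*(2) + Gamma_vvv*(2)^2) = 0


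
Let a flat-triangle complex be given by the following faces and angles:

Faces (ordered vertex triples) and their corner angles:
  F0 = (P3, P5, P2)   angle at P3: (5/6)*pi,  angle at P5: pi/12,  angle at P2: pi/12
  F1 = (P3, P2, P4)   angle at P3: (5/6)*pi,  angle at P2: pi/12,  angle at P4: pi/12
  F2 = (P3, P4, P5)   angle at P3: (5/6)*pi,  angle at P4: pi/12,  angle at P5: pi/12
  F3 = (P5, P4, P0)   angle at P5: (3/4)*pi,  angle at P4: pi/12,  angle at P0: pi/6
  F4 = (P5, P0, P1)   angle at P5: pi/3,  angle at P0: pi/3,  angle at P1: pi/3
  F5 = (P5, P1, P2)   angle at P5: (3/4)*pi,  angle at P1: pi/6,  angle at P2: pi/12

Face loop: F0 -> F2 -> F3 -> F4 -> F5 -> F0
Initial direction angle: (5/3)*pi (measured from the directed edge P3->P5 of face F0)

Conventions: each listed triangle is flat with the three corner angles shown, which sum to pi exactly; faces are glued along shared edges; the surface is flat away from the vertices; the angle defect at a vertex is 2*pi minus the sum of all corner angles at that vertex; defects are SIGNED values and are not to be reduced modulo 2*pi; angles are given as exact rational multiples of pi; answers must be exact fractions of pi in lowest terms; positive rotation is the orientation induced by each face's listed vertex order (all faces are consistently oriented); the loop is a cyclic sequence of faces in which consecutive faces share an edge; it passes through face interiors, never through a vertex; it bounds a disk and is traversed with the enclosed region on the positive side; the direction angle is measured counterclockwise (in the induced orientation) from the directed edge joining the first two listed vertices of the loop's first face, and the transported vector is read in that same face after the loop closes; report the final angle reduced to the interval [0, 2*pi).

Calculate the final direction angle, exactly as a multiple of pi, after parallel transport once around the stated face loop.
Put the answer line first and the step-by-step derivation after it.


Answer: final direction angle = (5/3)*pi

enclosed vertex P5: corner angles sum to 2*pi, defect = 2*pi - 2*pi = 0
transport around the loop rotates by the sum of enclosed defects; add to the initial angle mod 2*pi
final angle = (5/3)*pi + 0 = (5/3)*pi (mod 2*pi)


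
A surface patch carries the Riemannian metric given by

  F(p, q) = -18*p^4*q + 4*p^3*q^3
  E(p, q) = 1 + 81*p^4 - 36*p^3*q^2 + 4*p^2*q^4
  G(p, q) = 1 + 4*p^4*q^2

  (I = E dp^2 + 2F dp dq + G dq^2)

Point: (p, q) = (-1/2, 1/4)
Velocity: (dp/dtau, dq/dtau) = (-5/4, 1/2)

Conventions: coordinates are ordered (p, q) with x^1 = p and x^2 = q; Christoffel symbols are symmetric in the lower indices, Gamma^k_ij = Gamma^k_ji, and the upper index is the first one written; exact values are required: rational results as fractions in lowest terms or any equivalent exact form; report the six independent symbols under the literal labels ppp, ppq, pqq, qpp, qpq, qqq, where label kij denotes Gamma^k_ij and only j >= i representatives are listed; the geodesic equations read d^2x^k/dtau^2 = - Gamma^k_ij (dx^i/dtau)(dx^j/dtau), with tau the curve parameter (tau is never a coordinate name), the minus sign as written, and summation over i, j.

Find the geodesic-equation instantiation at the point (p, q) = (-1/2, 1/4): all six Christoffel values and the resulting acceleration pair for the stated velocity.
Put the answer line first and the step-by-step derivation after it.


Answer: Gamma_ppp = -5402/1629, Gamma_ppq = 296/1629, Gamma_pqq = -296/1629, Gamma_qpp = 292/1629, Gamma_qpq = -16/1629, Gamma_qqq = 16/1629; accelerations (d^2p/dtau^2, d^2q/dtau^2) = (71077/13032, -1921/6516)

E = 1625/256, F = -37/128, G = 65/64 at the point
E_p = -2701/64, E_q = 37/16, F_p = 147/64, F_q = -39/32, G_p = -1/8, G_q = 1/8
EG - F^2 = 1629/256;  g^inv = (256/1629) * [[65/64, 37/128], [37/128, 1625/256]]
first-kind symbols [ij,l] = (1/2)(d_i g_jl + d_j g_il - d_l g_ij): [pp,p] = E_p/2 = -2701/128, [pp,q] = F_p - E_q/2 = 73/64, [pq,p] = E_q/2 = 37/32, [pq,q] = G_p/2 = -1/16, [qq,p] = F_q - G_p/2 = -37/32, [qq,q] = G_q/2 = 1/16
Gamma^p_ij = (G*[ij,p] - F*[ij,q])/(EG - F^2), Gamma^q_ij = (E*[ij,q] - F*[ij,p])/(EG - F^2)
Gamma_ppp = -5402/1629, Gamma_ppq = 296/1629, Gamma_pqq = -296/1629, Gamma_qpp = 292/1629, Gamma_qpq = -16/1629, Gamma_qqq = 16/1629
d^2p/dtau^2 = -(Gamma_ppp*(-5/4)^2 + 2*Gamma_ppq*(-5/4)*(1/2) + Gamma_pqq*(1/2)^2) = 71077/13032
d^2q/dtau^2 = -(Gamma_qpp*(-5/4)^2 + 2*Gamma_qpq*(-5/4)*(1/2) + Gamma_qqq*(1/2)^2) = -1921/6516


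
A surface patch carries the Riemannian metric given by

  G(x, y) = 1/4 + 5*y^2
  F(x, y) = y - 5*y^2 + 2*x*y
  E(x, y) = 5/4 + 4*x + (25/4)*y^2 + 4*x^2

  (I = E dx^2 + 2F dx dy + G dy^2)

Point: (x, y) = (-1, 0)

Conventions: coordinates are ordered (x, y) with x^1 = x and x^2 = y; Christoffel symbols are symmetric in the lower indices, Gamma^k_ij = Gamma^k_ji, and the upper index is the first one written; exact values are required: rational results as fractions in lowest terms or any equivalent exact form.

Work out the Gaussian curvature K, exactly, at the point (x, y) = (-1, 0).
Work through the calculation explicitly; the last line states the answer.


E = 5/4, F = 0, G = 1/4, EG - F^2 = 5/16 at the point
E_x = -4, E_y = 0, F_x = 0, F_y = -1, G_x = 0, G_y = 0
E_yy = 25/2, F_xy = 2, G_xx = 0
Brioschi: K = (det M1 - det M2) / (EG - F^2)^2 with the standard first/second-derivative matrices M1, M2.
M1 = [[-E_yy/2 + F_xy - G_xx/2, E_x/2, F_x - E_y/2], [F_y - G_x/2, E, F], [G_y/2, F, G]] = [[-17/4, -2, 0], [-1, 5/4, 0], [0, 0, 1/4]]; det M1 = -117/64
M2 = [[0, E_y/2, G_x/2], [E_y/2, E, F], [G_x/2, F, G]] = [[0, 0, 0], [0, 5/4, 0], [0, 0, 1/4]]; det M2 = 0
det M1 - det M2 = -117/64; K = -117/64 / (5/16)^2 = -468/25

Answer: K = -468/25


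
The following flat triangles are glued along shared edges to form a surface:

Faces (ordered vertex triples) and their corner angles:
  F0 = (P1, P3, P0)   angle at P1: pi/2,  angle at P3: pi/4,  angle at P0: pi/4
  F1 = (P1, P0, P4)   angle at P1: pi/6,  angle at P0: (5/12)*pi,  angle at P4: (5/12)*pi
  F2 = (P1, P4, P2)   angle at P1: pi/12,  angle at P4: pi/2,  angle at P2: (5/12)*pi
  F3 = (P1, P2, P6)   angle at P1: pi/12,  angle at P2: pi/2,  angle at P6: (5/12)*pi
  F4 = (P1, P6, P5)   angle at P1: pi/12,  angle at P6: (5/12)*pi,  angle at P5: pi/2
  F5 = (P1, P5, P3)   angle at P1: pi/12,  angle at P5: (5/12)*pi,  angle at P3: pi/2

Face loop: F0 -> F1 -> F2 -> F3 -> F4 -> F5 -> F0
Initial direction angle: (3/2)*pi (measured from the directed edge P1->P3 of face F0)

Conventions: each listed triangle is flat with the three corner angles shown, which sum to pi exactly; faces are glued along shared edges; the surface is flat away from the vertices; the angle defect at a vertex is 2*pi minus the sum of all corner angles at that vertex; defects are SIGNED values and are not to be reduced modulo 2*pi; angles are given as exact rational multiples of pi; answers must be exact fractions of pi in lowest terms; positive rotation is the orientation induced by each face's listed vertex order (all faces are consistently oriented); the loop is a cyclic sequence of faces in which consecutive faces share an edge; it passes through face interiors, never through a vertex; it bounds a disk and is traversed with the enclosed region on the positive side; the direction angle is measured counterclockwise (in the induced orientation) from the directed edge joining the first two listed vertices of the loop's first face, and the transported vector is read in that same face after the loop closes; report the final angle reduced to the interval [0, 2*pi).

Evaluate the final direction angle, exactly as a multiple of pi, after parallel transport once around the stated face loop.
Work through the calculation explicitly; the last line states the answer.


enclosed vertex P1: corner angles sum to pi, defect = 2*pi - pi = pi
final direction = starting direction + enclosed defect total, reduced mod 2*pi (induced orientation)
final angle = (3/2)*pi + pi = pi/2 (mod 2*pi)

Answer: final direction angle = pi/2


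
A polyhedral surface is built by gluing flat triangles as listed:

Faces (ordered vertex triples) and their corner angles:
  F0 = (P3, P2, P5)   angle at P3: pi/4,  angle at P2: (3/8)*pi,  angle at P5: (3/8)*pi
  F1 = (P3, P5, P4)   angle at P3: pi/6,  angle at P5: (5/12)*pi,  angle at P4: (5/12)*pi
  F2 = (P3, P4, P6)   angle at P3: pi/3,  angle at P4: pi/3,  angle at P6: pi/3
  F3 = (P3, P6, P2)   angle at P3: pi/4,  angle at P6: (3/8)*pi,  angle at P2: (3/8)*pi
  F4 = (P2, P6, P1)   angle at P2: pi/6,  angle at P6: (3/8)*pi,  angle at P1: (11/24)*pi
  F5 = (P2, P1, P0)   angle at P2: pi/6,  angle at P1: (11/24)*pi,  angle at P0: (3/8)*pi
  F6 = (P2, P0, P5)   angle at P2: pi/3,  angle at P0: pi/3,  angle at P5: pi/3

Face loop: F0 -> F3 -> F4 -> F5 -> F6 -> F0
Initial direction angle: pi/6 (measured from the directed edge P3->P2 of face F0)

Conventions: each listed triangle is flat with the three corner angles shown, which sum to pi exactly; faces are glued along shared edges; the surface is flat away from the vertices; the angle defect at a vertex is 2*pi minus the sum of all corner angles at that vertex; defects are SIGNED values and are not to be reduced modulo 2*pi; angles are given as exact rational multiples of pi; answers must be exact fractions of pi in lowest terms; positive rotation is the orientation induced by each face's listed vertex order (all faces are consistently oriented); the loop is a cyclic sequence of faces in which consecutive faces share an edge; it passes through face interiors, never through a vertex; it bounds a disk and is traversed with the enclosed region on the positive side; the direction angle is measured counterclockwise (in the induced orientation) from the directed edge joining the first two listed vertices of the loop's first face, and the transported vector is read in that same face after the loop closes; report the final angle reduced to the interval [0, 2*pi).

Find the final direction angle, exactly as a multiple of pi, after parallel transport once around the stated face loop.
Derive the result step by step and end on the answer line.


enclosed vertex P2: corner angles sum to (17/12)*pi, defect = 2*pi - (17/12)*pi = (7/12)*pi
final direction = starting direction + enclosed defect total, reduced mod 2*pi (induced orientation)
final angle = pi/6 + (7/12)*pi = (3/4)*pi (mod 2*pi)

Answer: final direction angle = (3/4)*pi


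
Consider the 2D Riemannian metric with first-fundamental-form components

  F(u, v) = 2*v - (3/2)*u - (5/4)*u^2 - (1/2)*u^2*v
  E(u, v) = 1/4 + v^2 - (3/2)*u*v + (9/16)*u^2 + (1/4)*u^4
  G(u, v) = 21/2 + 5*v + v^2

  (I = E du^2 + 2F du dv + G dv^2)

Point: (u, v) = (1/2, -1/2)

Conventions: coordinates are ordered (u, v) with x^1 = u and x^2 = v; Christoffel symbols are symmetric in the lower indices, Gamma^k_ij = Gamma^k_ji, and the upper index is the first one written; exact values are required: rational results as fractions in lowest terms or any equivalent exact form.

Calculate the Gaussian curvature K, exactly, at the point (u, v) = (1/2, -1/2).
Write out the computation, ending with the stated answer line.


E = 33/32, F = -2, G = 33/4, EG - F^2 = 577/128 at the point
E_u = 23/16, E_v = -7/4, F_u = -5/2, F_v = 15/8, G_u = 0, G_v = 4
E_vv = 2, F_uv = -1/2, G_uu = 0
K follows from Brioschi's formula, (det M1 - det M2)/(EG - F^2)^2.
M1 = [[-E_vv/2 + F_uv - G_uu/2, E_u/2, F_u - E_v/2], [F_v - G_u/2, E, F], [G_v/2, F, G]] = [[-3/2, 23/32, -13/8], [15/8, 33/32, -2], [2, -2, 33/4]]; det M1 = -11581/1024
M2 = [[0, E_v/2, G_u/2], [E_v/2, E, F], [G_u/2, F, G]] = [[0, -7/8, 0], [-7/8, 33/32, -2], [0, -2, 33/4]]; det M2 = -1617/256
det M1 - det M2 = -5113/1024; K = -5113/1024 / (577/128)^2 = -81808/332929

Answer: K = -81808/332929


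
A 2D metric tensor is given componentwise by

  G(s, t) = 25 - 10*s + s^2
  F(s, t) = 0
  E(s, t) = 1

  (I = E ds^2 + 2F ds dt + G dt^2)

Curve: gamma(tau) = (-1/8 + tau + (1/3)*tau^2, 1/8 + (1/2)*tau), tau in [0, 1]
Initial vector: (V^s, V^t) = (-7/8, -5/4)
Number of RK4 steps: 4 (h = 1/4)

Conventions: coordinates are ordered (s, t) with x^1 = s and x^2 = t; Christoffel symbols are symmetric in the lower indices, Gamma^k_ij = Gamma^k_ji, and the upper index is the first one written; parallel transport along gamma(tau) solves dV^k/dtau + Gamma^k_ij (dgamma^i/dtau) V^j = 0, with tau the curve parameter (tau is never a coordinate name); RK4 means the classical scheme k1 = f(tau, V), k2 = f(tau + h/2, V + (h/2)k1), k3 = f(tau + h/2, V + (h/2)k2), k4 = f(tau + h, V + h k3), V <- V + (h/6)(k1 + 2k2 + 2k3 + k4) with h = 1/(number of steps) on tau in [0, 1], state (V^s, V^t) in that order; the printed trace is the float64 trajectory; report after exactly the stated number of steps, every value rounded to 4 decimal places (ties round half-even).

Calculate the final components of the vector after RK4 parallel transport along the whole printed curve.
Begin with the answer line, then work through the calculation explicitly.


Answer: V^s = 2.3034, V^t = -1.5934

gamma'(tau) = (1 + (2/3)*tau, 1/2); f(tau, V)^k = -Gamma^k_ij(gamma(tau)) gamma'^i(tau) V^j; h = 1/4; intermediate values shown to 6 dp
curve data and Christoffel symbols at the stage parameters:
  tau = 0.000000: gamma = (-0.125000, 0.125000), gamma' = (1.000000, 0.500000); Gamma_sss = 0.000000, Gamma_sst = 0.000000, Gamma_stt = 5.125000, Gamma_tss = 0.000000, Gamma_tst = -0.195122, Gamma_ttt = 0.000000
  tau = 0.125000: gamma = (0.005208, 0.187500), gamma' = (1.083333, 0.500000); Gamma_sss = 0.000000, Gamma_sst = 0.000000, Gamma_stt = 4.994792, Gamma_tss = 0.000000, Gamma_tst = -0.200209, Gamma_ttt = 0.000000
  tau = 0.250000: gamma = (0.145833, 0.250000), gamma' = (1.166667, 0.500000); Gamma_sss = 0.000000, Gamma_sst = 0.000000, Gamma_stt = 4.854167, Gamma_tss = 0.000000, Gamma_tst = -0.206009, Gamma_ttt = 0.000000
  tau = 0.375000: gamma = (0.296875, 0.312500), gamma' = (1.250000, 0.500000); Gamma_sss = 0.000000, Gamma_sst = 0.000000, Gamma_stt = 4.703125, Gamma_tss = 0.000000, Gamma_tst = -0.212625, Gamma_ttt = 0.000000
  tau = 0.500000: gamma = (0.458333, 0.375000), gamma' = (1.333333, 0.500000); Gamma_sss = 0.000000, Gamma_sst = 0.000000, Gamma_stt = 4.541667, Gamma_tss = 0.000000, Gamma_tst = -0.220183, Gamma_ttt = 0.000000
  tau = 0.625000: gamma = (0.630208, 0.437500), gamma' = (1.416667, 0.500000); Gamma_sss = 0.000000, Gamma_sst = 0.000000, Gamma_stt = 4.369792, Gamma_tss = 0.000000, Gamma_tst = -0.228844, Gamma_ttt = 0.000000
  tau = 0.750000: gamma = (0.812500, 0.500000), gamma' = (1.500000, 0.500000); Gamma_sss = 0.000000, Gamma_sst = 0.000000, Gamma_stt = 4.187500, Gamma_tss = 0.000000, Gamma_tst = -0.238806, Gamma_ttt = 0.000000
  tau = 0.875000: gamma = (1.005208, 0.562500), gamma' = (1.583333, 0.500000); Gamma_sss = 0.000000, Gamma_sst = 0.000000, Gamma_stt = 3.994792, Gamma_tss = 0.000000, Gamma_tst = -0.250326, Gamma_ttt = 0.000000
  tau = 1.000000: gamma = (1.208333, 0.625000), gamma' = (1.666667, 0.500000); Gamma_sss = 0.000000, Gamma_sst = 0.000000, Gamma_stt = 3.791667, Gamma_tss = 0.000000, Gamma_tst = -0.263736, Gamma_ttt = 0.000000
step 0: V^s = -0.8750, V^t = -1.2500
step 1: k1 = (3.203125, -0.329268), k2 = (3.224534, -0.327553), k3 = (3.223999, -0.327239), k4 = (3.232413, -0.327199); V <- V + (h/6)(k1 + 2k2 + 2k3 + k4): V^s = -0.0695, V^t = -1.3319
step 2: k1 = (3.232678, -0.327274), k2 = (3.228291, -0.329298), k3 = (3.228886, -0.329424), k4 = (3.211582, -0.333980); V <- V + (h/6)(k1 + 2k2 + 2k3 + k4): V^s = 0.7371, V^t = -1.4144
step 3: k1 = (3.211786, -0.334074), k2 = (3.181479, -0.341787), k3 = (3.183585, -0.342533), k4 = (3.140620, -0.354264); V <- V + (h/6)(k1 + 2k2 + 2k3 + k4): V^s = 1.5322, V^t = -1.5001
step 4: k1 = (3.140776, -0.354385), k2 = (3.084718, -0.371192), k3 = (3.088915, -0.372902), k4 = (3.020626, -0.396465); V <- V + (h/6)(k1 + 2k2 + 2k3 + k4): V^s = 2.3034, V^t = -1.5934


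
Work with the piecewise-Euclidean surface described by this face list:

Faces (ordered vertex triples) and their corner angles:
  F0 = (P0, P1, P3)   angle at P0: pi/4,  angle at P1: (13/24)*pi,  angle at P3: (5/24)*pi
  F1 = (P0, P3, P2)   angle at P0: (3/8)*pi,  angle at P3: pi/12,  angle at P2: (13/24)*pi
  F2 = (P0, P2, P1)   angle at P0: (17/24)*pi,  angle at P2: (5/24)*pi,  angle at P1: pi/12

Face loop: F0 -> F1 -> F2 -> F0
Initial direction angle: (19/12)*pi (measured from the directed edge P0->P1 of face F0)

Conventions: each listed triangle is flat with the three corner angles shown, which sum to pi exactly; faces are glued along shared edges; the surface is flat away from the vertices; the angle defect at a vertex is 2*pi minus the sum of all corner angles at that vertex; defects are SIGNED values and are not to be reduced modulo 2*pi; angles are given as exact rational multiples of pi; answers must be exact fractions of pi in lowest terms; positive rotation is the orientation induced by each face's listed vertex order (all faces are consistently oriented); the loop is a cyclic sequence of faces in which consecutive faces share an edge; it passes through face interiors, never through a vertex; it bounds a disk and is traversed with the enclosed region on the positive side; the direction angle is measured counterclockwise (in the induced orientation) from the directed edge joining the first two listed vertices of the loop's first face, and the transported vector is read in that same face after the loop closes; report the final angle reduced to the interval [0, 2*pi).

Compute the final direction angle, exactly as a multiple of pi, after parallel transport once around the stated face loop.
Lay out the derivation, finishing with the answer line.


enclosed vertex P0: corner angles sum to (4/3)*pi, defect = 2*pi - (4/3)*pi = (2/3)*pi
adding the enclosed defects to the starting angle (mod 2*pi, induced orientation) gives the holonomy
final angle = (19/12)*pi + (2/3)*pi = pi/4 (mod 2*pi)

Answer: final direction angle = pi/4


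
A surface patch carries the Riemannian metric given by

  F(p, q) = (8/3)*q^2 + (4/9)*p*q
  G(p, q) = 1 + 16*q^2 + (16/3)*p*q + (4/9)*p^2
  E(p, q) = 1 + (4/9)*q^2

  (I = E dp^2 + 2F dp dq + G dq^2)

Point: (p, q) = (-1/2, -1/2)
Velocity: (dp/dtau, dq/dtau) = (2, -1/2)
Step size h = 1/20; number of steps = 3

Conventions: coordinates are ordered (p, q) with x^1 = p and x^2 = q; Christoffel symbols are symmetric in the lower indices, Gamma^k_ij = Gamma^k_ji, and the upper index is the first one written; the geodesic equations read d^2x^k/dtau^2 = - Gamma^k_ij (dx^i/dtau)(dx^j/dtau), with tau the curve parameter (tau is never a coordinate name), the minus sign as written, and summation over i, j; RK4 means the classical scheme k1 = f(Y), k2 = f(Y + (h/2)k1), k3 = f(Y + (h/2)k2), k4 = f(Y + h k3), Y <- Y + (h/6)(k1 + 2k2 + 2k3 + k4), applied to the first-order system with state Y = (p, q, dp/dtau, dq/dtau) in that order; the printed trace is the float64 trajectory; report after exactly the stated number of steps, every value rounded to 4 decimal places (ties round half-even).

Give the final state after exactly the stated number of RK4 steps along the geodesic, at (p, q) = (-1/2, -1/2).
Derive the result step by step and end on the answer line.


f(Y) = (dp/dtau, dq/dtau, -Gamma^p_ij Y'^i Y'^j, -Gamma^q_ij Y'^i Y'^j) with the Gammas evaluated at the stage position; h = 0.050000; intermediate values shown to 6 dp
step 0: p = -0.5000, q = -0.5000, dp/dtau = 2.0000, dq/dtau = -0.5000
step 1:
  k1: at (p, q) = (-0.500000, -0.500000), (dp/dtau, dq/dtau) = (2.000000, -0.500000); Gamma_ppp = 0.000000, Gamma_ppq = -0.033898, Gamma_pqq = -0.203390, Gamma_qpp = 0.000000, Gamma_qpq = -0.237288, Gamma_qqq = -1.423729; k1 = (2.000000, -0.500000, -0.016949, -0.118644)
  k2: at (p, q) = (-0.450000, -0.512500), (dp/dtau, dq/dtau) = (1.999576, -0.502966); Gamma_ppp = 0.000000, Gamma_ppq = -0.034308, Gamma_pqq = -0.205847, Gamma_qpp = 0.000000, Gamma_qpq = -0.235971, Gamma_qqq = -1.415826; k2 = (1.999576, -0.502966, -0.016934, -0.116473)
  k3: at (p, q) = (-0.450011, -0.512574), (dp/dtau, dq/dtau) = (1.999577, -0.502912); Gamma_ppp = 0.000000, Gamma_ppq = -0.034305, Gamma_pqq = -0.205831, Gamma_qpp = 0.000000, Gamma_qpq = -0.235949, Gamma_qqq = -1.415697; k3 = (1.999577, -0.502912, -0.016936, -0.116488)
  k4: at (p, q) = (-0.400021, -0.525146), (dp/dtau, dq/dtau) = (1.999153, -0.505824); Gamma_ppp = 0.000000, Gamma_ppq = -0.034698, Gamma_pqq = -0.208190, Gamma_qpp = 0.000000, Gamma_qpq = -0.234620, Gamma_qqq = -1.407723; k4 = (1.999153, -0.505824, -0.016908, -0.114328)
  Y <- Y + (h/6)(k1 + 2k2 + 2k3 + k4): p = -0.4000, q = -0.5251, dp/dtau = 1.9992, dq/dtau = -0.5058
step 2:
  k1: at (p, q) = (-0.400021, -0.525147), (dp/dtau, dq/dtau) = (1.999153, -0.505824); Gamma_ppp = 0.000000, Gamma_ppq = -0.034698, Gamma_pqq = -0.208189, Gamma_qpp = 0.000000, Gamma_qpq = -0.234620, Gamma_qqq = -1.407721; k1 = (1.999153, -0.505824, -0.016908, -0.114329)
  k2: at (p, q) = (-0.350042, -0.537792), (dp/dtau, dq/dtau) = (1.998731, -0.508682); Gamma_ppp = 0.000000, Gamma_ppq = -0.035075, Gamma_pqq = -0.210449, Gamma_qpp = 0.000000, Gamma_qpq = -0.233279, Gamma_qqq = -1.399675; k2 = (1.998731, -0.508682, -0.016867, -0.112182)
  k3: at (p, q) = (-0.350053, -0.537864), (dp/dtau, dq/dtau) = (1.998732, -0.508629); Gamma_ppp = 0.000000, Gamma_ppq = -0.035072, Gamma_pqq = -0.210433, Gamma_qpp = 0.000000, Gamma_qpq = -0.233259, Gamma_qqq = -1.399553; k3 = (1.998732, -0.508629, -0.016870, -0.112199)
  k4: at (p, q) = (-0.300085, -0.550578), (dp/dtau, dq/dtau) = (1.998310, -0.511434); Gamma_ppp = 0.000000, Gamma_ppq = -0.035433, Gamma_pqq = -0.212596, Gamma_qpp = 0.000000, Gamma_qpq = -0.231908, Gamma_qqq = -1.391447; k4 = (1.998310, -0.511434, -0.016817, -0.110068)
  Y <- Y + (h/6)(k1 + 2k2 + 2k3 + k4): p = -0.3001, q = -0.5506, dp/dtau = 1.9983, dq/dtau = -0.5114
step 3:
  k1: at (p, q) = (-0.300085, -0.550579), (dp/dtau, dq/dtau) = (1.998310, -0.511434); Gamma_ppp = 0.000000, Gamma_ppq = -0.035433, Gamma_pqq = -0.212596, Gamma_qpp = 0.000000, Gamma_qpq = -0.231908, Gamma_qqq = -1.391446; k1 = (1.998310, -0.511434, -0.016817, -0.110068)
  k2: at (p, q) = (-0.250127, -0.563365), (dp/dtau, dq/dtau) = (1.997890, -0.514185); Gamma_ppp = 0.000000, Gamma_ppq = -0.035777, Gamma_pqq = -0.214662, Gamma_qpp = 0.000000, Gamma_qpq = -0.230546, Gamma_qqq = -1.383279; k2 = (1.997890, -0.514185, -0.016753, -0.107954)
  k3: at (p, q) = (-0.250137, -0.563433), (dp/dtau, dq/dtau) = (1.997891, -0.514133); Gamma_ppp = 0.000000, Gamma_ppq = -0.035774, Gamma_pqq = -0.214645, Gamma_qpp = 0.000000, Gamma_qpq = -0.230527, Gamma_qqq = -1.383163; k3 = (1.997891, -0.514133, -0.016755, -0.107972)
  k4: at (p, q) = (-0.200190, -0.576285), (dp/dtau, dq/dtau) = (1.997472, -0.516832); Gamma_ppp = 0.000000, Gamma_ppq = -0.036103, Gamma_pqq = -0.216617, Gamma_qpp = 0.000000, Gamma_qpq = -0.229158, Gamma_qqq = -1.374948; k4 = (1.997472, -0.516832, -0.016680, -0.105876)
  Y <- Y + (h/6)(k1 + 2k2 + 2k3 + k4): p = -0.2002, q = -0.5763, dp/dtau = 1.9975, dq/dtau = -0.5168

Answer: p = -0.2002, q = -0.5763, dp/dtau = 1.9975, dq/dtau = -0.5168
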